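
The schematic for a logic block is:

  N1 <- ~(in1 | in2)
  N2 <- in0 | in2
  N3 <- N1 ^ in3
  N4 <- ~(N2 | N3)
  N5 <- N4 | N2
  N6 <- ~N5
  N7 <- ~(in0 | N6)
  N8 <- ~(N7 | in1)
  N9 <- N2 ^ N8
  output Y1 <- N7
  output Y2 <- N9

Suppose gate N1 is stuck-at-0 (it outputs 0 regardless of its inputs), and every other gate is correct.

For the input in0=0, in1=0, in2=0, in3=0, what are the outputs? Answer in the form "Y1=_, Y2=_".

Y1=1, Y2=0

Propagate with N1 forced: N1=0 [stuck-at-0], N2=0, N3=0, N4=1, N5=1, N6=0, N7=1, N8=0, N9=0.
So the outputs are Y1=1, Y2=0. (Without the fault they would be Y1=0, Y2=1.)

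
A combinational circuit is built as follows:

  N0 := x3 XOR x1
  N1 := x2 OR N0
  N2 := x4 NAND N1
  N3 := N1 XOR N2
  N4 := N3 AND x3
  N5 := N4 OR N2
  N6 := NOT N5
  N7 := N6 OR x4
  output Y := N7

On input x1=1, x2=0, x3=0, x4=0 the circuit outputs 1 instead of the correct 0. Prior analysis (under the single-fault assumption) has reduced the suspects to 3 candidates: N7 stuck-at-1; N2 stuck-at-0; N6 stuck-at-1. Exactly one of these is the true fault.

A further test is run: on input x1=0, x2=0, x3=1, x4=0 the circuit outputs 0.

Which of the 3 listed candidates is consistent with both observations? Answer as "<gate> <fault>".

Evaluate each candidate on input x1=0, x2=0, x3=1, x4=0:
  N7 stuck-at-1: N0=1, N1=1, N2=1, N3=0, N4=0, N5=1, N6=0, N7=1 [stuck-at-1] → 1 — eliminated
  N2 stuck-at-0: N0=1, N1=1, N2=0 [stuck-at-0], N3=1, N4=1, N5=1, N6=0, N7=0 → 0 — matches
  N6 stuck-at-1: N0=1, N1=1, N2=1, N3=0, N4=0, N5=1, N6=1 [stuck-at-1], N7=1 → 1 — eliminated
Only N2 stuck-at-0 reproduces the observed 0.

N2 stuck-at-0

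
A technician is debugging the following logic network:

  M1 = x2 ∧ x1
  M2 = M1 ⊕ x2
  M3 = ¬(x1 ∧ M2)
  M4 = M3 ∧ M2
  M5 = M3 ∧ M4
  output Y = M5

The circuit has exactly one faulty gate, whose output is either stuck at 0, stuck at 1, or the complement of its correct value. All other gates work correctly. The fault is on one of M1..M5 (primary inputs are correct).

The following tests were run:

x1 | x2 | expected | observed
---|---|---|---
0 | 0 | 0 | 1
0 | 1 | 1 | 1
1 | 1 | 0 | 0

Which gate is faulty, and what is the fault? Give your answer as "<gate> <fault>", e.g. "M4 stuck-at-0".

M2 stuck-at-1

Fault-free values for test 1 (x1=0, x2=0): M1=0, M2=0, M3=1, M4=0, M5=0, giving Y=0. Observed 1.
Test 1: faults giving observed 1 are {M1 stuck-at-1, M1 inverted output, M2 stuck-at-1, M2 inverted output, M4 stuck-at-1, M4 inverted output, M5 stuck-at-1, M5 inverted output}.
Test 2 (x1=0, x2=1): fault-free M1=0, M2=1, M3=1, M4=1, M5=1 → 1; observed 1. Eliminates M1 stuck-at-1, M1 inverted output, M2 inverted output, M4 inverted output, M5 inverted output.
Test 3 (x1=1, x2=1): fault-free M1=1, M2=0, M3=1, M4=0, M5=0 → 0; observed 0. Eliminates M4 stuck-at-1, M5 stuck-at-1.
Only M2 stuck-at-1 is consistent with every test.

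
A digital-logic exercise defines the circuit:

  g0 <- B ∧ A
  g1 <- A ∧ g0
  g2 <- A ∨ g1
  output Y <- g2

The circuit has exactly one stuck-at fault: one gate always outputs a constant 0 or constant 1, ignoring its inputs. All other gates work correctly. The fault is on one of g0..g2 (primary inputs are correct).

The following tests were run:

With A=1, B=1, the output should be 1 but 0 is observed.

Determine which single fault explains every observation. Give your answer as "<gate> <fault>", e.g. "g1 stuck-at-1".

Fault-free values for test 1 (A=1, B=1): g0=1, g1=1, g2=1, giving Y=1. Observed 0.
Test 1: faults giving observed 0 are {g2 stuck-at-0}.
Only g2 stuck-at-0 is consistent with every test.

g2 stuck-at-0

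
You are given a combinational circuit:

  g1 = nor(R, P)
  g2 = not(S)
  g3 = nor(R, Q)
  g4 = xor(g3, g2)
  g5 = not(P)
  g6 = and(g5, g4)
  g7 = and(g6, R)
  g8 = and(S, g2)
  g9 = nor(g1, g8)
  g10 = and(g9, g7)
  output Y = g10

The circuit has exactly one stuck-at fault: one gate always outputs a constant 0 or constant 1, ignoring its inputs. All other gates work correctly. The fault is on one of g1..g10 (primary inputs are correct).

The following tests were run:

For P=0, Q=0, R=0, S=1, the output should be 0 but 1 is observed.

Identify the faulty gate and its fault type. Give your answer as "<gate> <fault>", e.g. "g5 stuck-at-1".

Fault-free values for test 1 (P=0, Q=0, R=0, S=1): g1=1, g2=0, g3=1, g4=1, g5=1, g6=1, g7=0, g8=0, g9=0, g10=0, giving Y=0. Observed 1.
Test 1: faults giving observed 1 are {g10 stuck-at-1}.
Only g10 stuck-at-1 is consistent with every test.

g10 stuck-at-1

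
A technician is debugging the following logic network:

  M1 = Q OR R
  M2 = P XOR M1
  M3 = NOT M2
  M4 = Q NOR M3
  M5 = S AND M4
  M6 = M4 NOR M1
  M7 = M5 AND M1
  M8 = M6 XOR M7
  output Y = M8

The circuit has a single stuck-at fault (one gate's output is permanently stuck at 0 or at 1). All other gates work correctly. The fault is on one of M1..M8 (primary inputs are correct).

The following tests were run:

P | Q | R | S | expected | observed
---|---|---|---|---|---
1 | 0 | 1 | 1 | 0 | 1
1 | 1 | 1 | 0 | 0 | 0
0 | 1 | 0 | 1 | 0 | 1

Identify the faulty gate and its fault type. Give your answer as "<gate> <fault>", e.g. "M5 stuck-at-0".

Fault-free values for test 1 (P=1, Q=0, R=1, S=1): M1=1, M2=0, M3=1, M4=0, M5=0, M6=0, M7=0, M8=0, giving Y=0. Observed 1.
Test 1: faults giving observed 1 are {M2 stuck-at-1, M3 stuck-at-0, M4 stuck-at-1, M5 stuck-at-1, M6 stuck-at-1, M7 stuck-at-1, M8 stuck-at-1}.
Test 2 (P=1, Q=1, R=1, S=0): fault-free M1=1, M2=0, M3=1, M4=0, M5=0, M6=0, M7=0, M8=0 → 0; observed 0. Eliminates M5 stuck-at-1, M6 stuck-at-1, M7 stuck-at-1, M8 stuck-at-1.
Test 3 (P=0, Q=1, R=0, S=1): fault-free M1=1, M2=1, M3=0, M4=0, M5=0, M6=0, M7=0, M8=0 → 0; observed 1. Eliminates M2 stuck-at-1, M3 stuck-at-0.
Only M4 stuck-at-1 is consistent with every test.

M4 stuck-at-1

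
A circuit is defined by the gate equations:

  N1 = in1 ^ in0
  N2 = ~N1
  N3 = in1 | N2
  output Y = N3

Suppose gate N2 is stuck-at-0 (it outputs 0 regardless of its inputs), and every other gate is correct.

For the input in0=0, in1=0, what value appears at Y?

0

Propagate with N2 forced: N1=0, N2=0 [stuck-at-0], N3=0.
So Y = 0. (Without the fault it would be 1.)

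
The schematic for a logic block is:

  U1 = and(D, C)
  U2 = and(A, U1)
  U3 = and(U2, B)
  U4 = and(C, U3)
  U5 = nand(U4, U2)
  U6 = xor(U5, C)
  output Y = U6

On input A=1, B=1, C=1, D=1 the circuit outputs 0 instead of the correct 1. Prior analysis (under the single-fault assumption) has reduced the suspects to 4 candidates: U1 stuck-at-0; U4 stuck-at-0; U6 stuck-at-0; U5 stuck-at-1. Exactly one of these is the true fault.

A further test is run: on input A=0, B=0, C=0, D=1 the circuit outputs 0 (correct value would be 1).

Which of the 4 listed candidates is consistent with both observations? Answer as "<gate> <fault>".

U6 stuck-at-0

Evaluate each candidate on input A=0, B=0, C=0, D=1:
  U1 stuck-at-0: U1=0 [stuck-at-0], U2=0, U3=0, U4=0, U5=1, U6=1 → 1 — eliminated
  U4 stuck-at-0: U1=0, U2=0, U3=0, U4=0 [stuck-at-0], U5=1, U6=1 → 1 — eliminated
  U6 stuck-at-0: U1=0, U2=0, U3=0, U4=0, U5=1, U6=0 [stuck-at-0] → 0 — matches
  U5 stuck-at-1: U1=0, U2=0, U3=0, U4=0, U5=1 [stuck-at-1], U6=1 → 1 — eliminated
Only U6 stuck-at-0 reproduces the observed 0.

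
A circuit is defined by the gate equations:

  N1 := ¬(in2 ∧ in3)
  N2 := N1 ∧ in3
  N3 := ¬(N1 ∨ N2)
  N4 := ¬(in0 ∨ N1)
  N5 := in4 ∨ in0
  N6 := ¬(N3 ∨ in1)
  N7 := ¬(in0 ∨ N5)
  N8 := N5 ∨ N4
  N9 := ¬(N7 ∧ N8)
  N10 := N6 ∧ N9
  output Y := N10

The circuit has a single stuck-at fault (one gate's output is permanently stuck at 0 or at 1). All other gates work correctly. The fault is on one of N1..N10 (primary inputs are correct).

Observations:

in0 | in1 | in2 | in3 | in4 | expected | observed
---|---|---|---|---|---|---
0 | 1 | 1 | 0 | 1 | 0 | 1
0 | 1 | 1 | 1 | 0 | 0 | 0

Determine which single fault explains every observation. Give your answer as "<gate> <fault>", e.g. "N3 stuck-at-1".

N6 stuck-at-1

Fault-free values for test 1 (in0=0, in1=1, in2=1, in3=0, in4=1): N1=1, N2=0, N3=0, N4=0, N5=1, N6=0, N7=0, N8=1, N9=1, N10=0, giving Y=0. Observed 1.
Test 1: faults giving observed 1 are {N6 stuck-at-1, N10 stuck-at-1}.
Test 2 (in0=0, in1=1, in2=1, in3=1, in4=0): fault-free N1=0, N2=0, N3=1, N4=1, N5=0, N6=0, N7=1, N8=1, N9=0, N10=0 → 0; observed 0. Eliminates N10 stuck-at-1.
Only N6 stuck-at-1 is consistent with every test.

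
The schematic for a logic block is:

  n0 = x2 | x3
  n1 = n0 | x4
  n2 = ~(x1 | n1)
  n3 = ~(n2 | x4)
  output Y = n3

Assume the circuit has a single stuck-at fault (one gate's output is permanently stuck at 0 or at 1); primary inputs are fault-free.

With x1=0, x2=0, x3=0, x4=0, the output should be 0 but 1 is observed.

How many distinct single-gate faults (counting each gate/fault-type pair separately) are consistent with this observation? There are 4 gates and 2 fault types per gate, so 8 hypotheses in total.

Fault-free: n0=0, n1=0, n2=1, n3=0 → 0. Observed 1.
  n0 stuck-at-0: output 0 ✗
  n0 stuck-at-1: output 1 ✓
  n1 stuck-at-0: output 0 ✗
  n1 stuck-at-1: output 1 ✓
  n2 stuck-at-0: output 1 ✓
  n2 stuck-at-1: output 0 ✗
  n3 stuck-at-0: output 0 ✗
  n3 stuck-at-1: output 1 ✓
Consistent faults: {n0 stuck-at-1, n1 stuck-at-1, n2 stuck-at-0, n3 stuck-at-1} — 4 in all.

4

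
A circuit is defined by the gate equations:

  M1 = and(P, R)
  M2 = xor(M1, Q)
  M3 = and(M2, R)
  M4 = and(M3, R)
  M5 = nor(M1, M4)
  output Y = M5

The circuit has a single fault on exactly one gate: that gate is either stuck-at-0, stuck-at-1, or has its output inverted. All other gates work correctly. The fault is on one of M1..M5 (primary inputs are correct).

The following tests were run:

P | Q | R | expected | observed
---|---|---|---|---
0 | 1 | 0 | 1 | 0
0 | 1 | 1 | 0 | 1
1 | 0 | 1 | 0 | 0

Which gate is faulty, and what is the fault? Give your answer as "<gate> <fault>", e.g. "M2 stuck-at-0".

M4 inverted output

Fault-free values for test 1 (P=0, Q=1, R=0): M1=0, M2=1, M3=0, M4=0, M5=1, giving Y=1. Observed 0.
Test 1: faults giving observed 0 are {M1 stuck-at-1, M1 inverted output, M4 stuck-at-1, M4 inverted output, M5 stuck-at-0, M5 inverted output}.
Test 2 (P=0, Q=1, R=1): fault-free M1=0, M2=1, M3=1, M4=1, M5=0 → 0; observed 1. Eliminates M1 stuck-at-1, M1 inverted output, M4 stuck-at-1, M5 stuck-at-0.
Test 3 (P=1, Q=0, R=1): fault-free M1=1, M2=1, M3=1, M4=1, M5=0 → 0; observed 0. Eliminates M5 inverted output.
Only M4 inverted output is consistent with every test.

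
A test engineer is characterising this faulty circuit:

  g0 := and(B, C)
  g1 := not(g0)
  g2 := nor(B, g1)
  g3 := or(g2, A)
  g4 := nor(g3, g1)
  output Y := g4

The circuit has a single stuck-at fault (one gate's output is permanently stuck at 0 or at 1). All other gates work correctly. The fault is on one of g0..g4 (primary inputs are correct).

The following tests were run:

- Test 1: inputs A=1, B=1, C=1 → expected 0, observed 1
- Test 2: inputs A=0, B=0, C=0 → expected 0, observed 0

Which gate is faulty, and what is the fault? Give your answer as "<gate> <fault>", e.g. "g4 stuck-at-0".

g3 stuck-at-0

Fault-free values for test 1 (A=1, B=1, C=1): g0=1, g1=0, g2=0, g3=1, g4=0, giving Y=0. Observed 1.
Test 1: faults giving observed 1 are {g3 stuck-at-0, g4 stuck-at-1}.
Test 2 (A=0, B=0, C=0): fault-free g0=0, g1=1, g2=0, g3=0, g4=0 → 0; observed 0. Eliminates g4 stuck-at-1.
Only g3 stuck-at-0 is consistent with every test.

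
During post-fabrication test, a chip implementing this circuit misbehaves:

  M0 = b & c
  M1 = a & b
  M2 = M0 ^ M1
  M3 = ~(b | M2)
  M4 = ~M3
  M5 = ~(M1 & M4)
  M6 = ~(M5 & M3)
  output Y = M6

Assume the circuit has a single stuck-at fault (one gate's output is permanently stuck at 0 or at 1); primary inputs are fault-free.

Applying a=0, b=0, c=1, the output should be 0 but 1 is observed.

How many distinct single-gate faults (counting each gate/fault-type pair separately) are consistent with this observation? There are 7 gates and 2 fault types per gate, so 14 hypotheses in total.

6

Fault-free: M0=0, M1=0, M2=0, M3=1, M4=0, M5=1, M6=0 → 0. Observed 1.
  M0 stuck-at-0: output 0 ✗
  M0 stuck-at-1: output 1 ✓
  M1 stuck-at-0: output 0 ✗
  M1 stuck-at-1: output 1 ✓
  M2 stuck-at-0: output 0 ✗
  M2 stuck-at-1: output 1 ✓
  M3 stuck-at-0: output 1 ✓
  M3 stuck-at-1: output 0 ✗
  M4 stuck-at-0: output 0 ✗
  M4 stuck-at-1: output 0 ✗
  M5 stuck-at-0: output 1 ✓
  M5 stuck-at-1: output 0 ✗
  M6 stuck-at-0: output 0 ✗
  M6 stuck-at-1: output 1 ✓
Consistent faults: {M0 stuck-at-1, M1 stuck-at-1, M2 stuck-at-1, M3 stuck-at-0, M5 stuck-at-0, M6 stuck-at-1} — 6 in all.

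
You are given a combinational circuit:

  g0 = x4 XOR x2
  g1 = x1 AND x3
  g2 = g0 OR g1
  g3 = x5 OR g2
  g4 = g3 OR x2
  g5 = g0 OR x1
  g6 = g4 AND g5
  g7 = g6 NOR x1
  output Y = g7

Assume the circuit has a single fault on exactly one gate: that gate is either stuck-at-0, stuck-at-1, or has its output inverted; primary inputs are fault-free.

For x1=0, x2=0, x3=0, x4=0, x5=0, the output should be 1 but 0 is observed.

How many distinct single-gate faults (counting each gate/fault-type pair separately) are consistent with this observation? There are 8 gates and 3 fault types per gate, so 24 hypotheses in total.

6

Fault-free: g0=0, g1=0, g2=0, g3=0, g4=0, g5=0, g6=0, g7=1 → 1. Observed 0.
  g0: stuck-at-1, inverted output ✓; others ✗
  g1: none of the 3 fault types match ✗
  g2: none of the 3 fault types match ✗
  g3: none of the 3 fault types match ✗
  g4: none of the 3 fault types match ✗
  g5: none of the 3 fault types match ✗
  g6: stuck-at-1, inverted output ✓; others ✗
  g7: stuck-at-0, inverted output ✓; others ✗
Consistent faults: {g0 stuck-at-1, g0 inverted output, g6 stuck-at-1, g6 inverted output, g7 stuck-at-0, g7 inverted output} — 6 in all.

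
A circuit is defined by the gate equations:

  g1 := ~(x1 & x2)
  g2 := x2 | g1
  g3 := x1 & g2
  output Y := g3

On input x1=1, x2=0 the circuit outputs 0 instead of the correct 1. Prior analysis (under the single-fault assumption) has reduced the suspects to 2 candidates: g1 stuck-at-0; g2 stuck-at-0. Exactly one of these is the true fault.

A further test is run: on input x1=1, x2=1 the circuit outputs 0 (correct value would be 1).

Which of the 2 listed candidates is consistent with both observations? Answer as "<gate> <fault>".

g2 stuck-at-0

Evaluate each candidate on input x1=1, x2=1:
  g1 stuck-at-0: g1=0 [stuck-at-0], g2=1, g3=1 → 1 — eliminated
  g2 stuck-at-0: g1=0, g2=0 [stuck-at-0], g3=0 → 0 — matches
Only g2 stuck-at-0 reproduces the observed 0.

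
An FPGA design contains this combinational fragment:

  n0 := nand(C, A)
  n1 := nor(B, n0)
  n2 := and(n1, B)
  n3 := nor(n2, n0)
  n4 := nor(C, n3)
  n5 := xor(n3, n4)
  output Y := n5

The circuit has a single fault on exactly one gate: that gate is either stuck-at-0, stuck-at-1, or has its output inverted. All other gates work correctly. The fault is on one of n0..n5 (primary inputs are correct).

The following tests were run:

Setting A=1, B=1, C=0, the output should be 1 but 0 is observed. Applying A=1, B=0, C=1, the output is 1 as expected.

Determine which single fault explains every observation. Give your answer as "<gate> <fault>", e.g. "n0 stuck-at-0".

Fault-free values for test 1 (A=1, B=1, C=0): n0=1, n1=0, n2=0, n3=0, n4=1, n5=1, giving Y=1. Observed 0.
Test 1: faults giving observed 0 are {n4 stuck-at-0, n4 inverted output, n5 stuck-at-0, n5 inverted output}.
Test 2 (A=1, B=0, C=1): fault-free n0=0, n1=1, n2=0, n3=1, n4=0, n5=1 → 1; observed 1. Eliminates n4 inverted output, n5 stuck-at-0, n5 inverted output.
Only n4 stuck-at-0 is consistent with every test.

n4 stuck-at-0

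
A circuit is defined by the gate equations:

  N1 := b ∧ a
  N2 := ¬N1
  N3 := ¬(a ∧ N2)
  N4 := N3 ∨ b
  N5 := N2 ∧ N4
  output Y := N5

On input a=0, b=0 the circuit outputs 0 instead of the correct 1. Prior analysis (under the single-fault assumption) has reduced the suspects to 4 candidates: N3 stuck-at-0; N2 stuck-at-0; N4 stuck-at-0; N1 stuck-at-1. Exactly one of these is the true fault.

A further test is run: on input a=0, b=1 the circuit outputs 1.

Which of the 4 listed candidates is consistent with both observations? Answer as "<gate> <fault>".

N3 stuck-at-0

Evaluate each candidate on input a=0, b=1:
  N3 stuck-at-0: N1=0, N2=1, N3=0 [stuck-at-0], N4=1, N5=1 → 1 — matches
  N2 stuck-at-0: N1=0, N2=0 [stuck-at-0], N3=1, N4=1, N5=0 → 0 — eliminated
  N4 stuck-at-0: N1=0, N2=1, N3=1, N4=0 [stuck-at-0], N5=0 → 0 — eliminated
  N1 stuck-at-1: N1=1 [stuck-at-1], N2=0, N3=1, N4=1, N5=0 → 0 — eliminated
Only N3 stuck-at-0 reproduces the observed 1.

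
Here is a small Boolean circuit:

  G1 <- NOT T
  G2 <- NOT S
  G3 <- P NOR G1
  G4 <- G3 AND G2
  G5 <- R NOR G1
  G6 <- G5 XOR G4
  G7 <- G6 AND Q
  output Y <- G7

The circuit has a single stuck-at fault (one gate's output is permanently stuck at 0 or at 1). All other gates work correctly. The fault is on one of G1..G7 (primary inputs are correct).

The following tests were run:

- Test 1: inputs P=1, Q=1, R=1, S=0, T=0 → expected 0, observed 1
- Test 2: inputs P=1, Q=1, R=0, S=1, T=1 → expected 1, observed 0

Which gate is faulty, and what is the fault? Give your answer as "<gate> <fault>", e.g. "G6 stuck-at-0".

G4 stuck-at-1

Fault-free values for test 1 (P=1, Q=1, R=1, S=0, T=0): G1=1, G2=1, G3=0, G4=0, G5=0, G6=0, G7=0, giving Y=0. Observed 1.
Test 1: faults giving observed 1 are {G3 stuck-at-1, G4 stuck-at-1, G5 stuck-at-1, G6 stuck-at-1, G7 stuck-at-1}.
Test 2 (P=1, Q=1, R=0, S=1, T=1): fault-free G1=0, G2=0, G3=0, G4=0, G5=1, G6=1, G7=1 → 1; observed 0. Eliminates G3 stuck-at-1, G5 stuck-at-1, G6 stuck-at-1, G7 stuck-at-1.
Only G4 stuck-at-1 is consistent with every test.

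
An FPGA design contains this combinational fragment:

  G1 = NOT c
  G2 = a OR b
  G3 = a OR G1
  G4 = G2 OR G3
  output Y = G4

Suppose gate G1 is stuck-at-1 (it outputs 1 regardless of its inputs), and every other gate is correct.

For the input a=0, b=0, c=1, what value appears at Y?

Propagate with G1 forced: G1=1 [stuck-at-1], G2=0, G3=1, G4=1.
So Y = 1. (Without the fault it would be 0.)

1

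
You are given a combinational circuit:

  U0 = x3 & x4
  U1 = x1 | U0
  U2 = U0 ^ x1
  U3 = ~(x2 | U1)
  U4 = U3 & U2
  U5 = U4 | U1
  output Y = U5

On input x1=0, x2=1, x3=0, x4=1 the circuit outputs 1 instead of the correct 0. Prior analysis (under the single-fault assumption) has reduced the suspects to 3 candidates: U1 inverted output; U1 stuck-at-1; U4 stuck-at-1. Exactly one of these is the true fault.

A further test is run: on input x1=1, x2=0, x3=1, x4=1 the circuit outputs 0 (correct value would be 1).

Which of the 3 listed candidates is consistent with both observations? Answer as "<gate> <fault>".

U1 inverted output

Evaluate each candidate on input x1=1, x2=0, x3=1, x4=1:
  U1 inverted output: U0=1, U1=0 [inverted output], U2=0, U3=1, U4=0, U5=0 → 0 — matches
  U1 stuck-at-1: U0=1, U1=1 [stuck-at-1], U2=0, U3=0, U4=0, U5=1 → 1 — eliminated
  U4 stuck-at-1: U0=1, U1=1, U2=0, U3=0, U4=1 [stuck-at-1], U5=1 → 1 — eliminated
Only U1 inverted output reproduces the observed 0.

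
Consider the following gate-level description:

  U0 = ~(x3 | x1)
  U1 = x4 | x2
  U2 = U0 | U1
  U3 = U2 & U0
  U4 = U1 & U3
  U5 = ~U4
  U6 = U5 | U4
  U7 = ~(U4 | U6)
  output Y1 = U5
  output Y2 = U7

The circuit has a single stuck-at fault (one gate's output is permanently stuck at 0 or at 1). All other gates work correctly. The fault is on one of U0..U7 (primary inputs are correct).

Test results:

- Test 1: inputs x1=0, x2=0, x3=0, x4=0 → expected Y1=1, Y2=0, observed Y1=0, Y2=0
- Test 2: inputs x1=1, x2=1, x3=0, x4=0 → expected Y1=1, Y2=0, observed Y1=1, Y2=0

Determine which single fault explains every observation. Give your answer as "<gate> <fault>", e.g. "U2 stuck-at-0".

U1 stuck-at-1

Fault-free values for test 1 (x1=0, x2=0, x3=0, x4=0): U0=1, U1=0, U2=1, U3=1, U4=0, U5=1, U6=1, U7=0, giving Y1=1, Y2=0. Observed Y1=0, Y2=0.
Test 1: faults giving observed Y1=0, Y2=0 are {U1 stuck-at-1, U4 stuck-at-1}.
Test 2 (x1=1, x2=1, x3=0, x4=0): fault-free U0=0, U1=1, U2=1, U3=0, U4=0, U5=1, U6=1, U7=0 → Y1=1, Y2=0; observed Y1=1, Y2=0. Eliminates U4 stuck-at-1.
Only U1 stuck-at-1 is consistent with every test.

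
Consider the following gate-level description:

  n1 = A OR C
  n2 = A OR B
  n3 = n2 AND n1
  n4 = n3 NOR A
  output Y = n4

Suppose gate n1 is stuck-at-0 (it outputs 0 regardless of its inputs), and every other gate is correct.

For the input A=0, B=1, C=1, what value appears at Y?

Propagate with n1 forced: n1=0 [stuck-at-0], n2=1, n3=0, n4=1.
So Y = 1. (Without the fault it would be 0.)

1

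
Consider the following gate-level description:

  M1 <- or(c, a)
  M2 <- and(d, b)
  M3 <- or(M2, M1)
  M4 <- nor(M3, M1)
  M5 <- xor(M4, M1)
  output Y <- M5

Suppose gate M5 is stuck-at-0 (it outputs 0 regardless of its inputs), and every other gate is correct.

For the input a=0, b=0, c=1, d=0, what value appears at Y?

Propagate with M5 forced: M1=1, M2=0, M3=1, M4=0, M5=0 [stuck-at-0].
So Y = 0. (Without the fault it would be 1.)

0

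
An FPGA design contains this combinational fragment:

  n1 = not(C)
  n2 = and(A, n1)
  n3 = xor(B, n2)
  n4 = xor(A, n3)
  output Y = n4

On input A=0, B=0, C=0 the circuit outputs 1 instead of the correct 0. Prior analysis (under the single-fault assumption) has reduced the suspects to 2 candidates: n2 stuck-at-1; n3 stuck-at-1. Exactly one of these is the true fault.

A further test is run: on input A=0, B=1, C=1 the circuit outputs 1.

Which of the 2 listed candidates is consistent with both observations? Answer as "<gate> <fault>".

Evaluate each candidate on input A=0, B=1, C=1:
  n2 stuck-at-1: n1=0, n2=1 [stuck-at-1], n3=0, n4=0 → 0 — eliminated
  n3 stuck-at-1: n1=0, n2=0, n3=1 [stuck-at-1], n4=1 → 1 — matches
Only n3 stuck-at-1 reproduces the observed 1.

n3 stuck-at-1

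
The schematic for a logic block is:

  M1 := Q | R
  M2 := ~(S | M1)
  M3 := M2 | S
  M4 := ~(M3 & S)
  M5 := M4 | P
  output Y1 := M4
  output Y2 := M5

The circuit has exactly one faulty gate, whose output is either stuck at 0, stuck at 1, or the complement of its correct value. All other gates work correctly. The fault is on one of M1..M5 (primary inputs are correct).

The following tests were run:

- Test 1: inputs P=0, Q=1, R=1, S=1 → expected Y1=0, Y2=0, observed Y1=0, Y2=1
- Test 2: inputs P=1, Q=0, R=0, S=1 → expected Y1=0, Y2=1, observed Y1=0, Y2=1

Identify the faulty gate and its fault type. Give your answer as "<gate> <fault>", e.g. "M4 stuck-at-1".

M5 stuck-at-1

Fault-free values for test 1 (P=0, Q=1, R=1, S=1): M1=1, M2=0, M3=1, M4=0, M5=0, giving Y1=0, Y2=0. Observed Y1=0, Y2=1.
Test 1: faults giving observed Y1=0, Y2=1 are {M5 stuck-at-1, M5 inverted output}.
Test 2 (P=1, Q=0, R=0, S=1): fault-free M1=0, M2=0, M3=1, M4=0, M5=1 → Y1=0, Y2=1; observed Y1=0, Y2=1. Eliminates M5 inverted output.
Only M5 stuck-at-1 is consistent with every test.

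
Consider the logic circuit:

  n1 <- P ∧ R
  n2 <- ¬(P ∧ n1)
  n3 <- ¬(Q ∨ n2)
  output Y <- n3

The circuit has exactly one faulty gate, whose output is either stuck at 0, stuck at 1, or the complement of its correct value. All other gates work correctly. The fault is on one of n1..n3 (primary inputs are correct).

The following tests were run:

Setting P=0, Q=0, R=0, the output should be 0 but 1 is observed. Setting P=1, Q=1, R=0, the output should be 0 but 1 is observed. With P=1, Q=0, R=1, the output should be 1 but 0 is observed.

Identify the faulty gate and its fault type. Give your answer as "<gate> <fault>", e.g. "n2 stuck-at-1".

n3 inverted output

Fault-free values for test 1 (P=0, Q=0, R=0): n1=0, n2=1, n3=0, giving Y=0. Observed 1.
Test 1: faults giving observed 1 are {n2 stuck-at-0, n2 inverted output, n3 stuck-at-1, n3 inverted output}.
Test 2 (P=1, Q=1, R=0): fault-free n1=0, n2=1, n3=0 → 0; observed 1. Eliminates n2 stuck-at-0, n2 inverted output.
Test 3 (P=1, Q=0, R=1): fault-free n1=1, n2=0, n3=1 → 1; observed 0. Eliminates n3 stuck-at-1.
Only n3 inverted output is consistent with every test.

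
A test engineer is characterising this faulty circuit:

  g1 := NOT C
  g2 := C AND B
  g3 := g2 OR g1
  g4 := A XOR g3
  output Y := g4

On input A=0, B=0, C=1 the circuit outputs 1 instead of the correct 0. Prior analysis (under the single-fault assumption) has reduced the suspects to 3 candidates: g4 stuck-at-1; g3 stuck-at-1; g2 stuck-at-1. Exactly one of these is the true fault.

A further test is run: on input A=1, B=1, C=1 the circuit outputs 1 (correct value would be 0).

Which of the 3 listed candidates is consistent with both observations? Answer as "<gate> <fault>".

g4 stuck-at-1

Evaluate each candidate on input A=1, B=1, C=1:
  g4 stuck-at-1: g1=0, g2=1, g3=1, g4=1 [stuck-at-1] → 1 — matches
  g3 stuck-at-1: g1=0, g2=1, g3=1 [stuck-at-1], g4=0 → 0 — eliminated
  g2 stuck-at-1: g1=0, g2=1 [stuck-at-1], g3=1, g4=0 → 0 — eliminated
Only g4 stuck-at-1 reproduces the observed 1.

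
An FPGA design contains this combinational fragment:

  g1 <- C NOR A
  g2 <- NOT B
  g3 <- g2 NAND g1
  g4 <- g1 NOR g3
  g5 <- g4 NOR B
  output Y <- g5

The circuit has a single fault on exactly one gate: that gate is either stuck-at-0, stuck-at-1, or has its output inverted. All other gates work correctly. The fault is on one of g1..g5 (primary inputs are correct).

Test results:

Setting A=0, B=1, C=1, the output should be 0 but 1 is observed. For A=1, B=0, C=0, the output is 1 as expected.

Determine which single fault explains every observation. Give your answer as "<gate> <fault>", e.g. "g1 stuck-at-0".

g5 stuck-at-1

Fault-free values for test 1 (A=0, B=1, C=1): g1=0, g2=0, g3=1, g4=0, g5=0, giving Y=0. Observed 1.
Test 1: faults giving observed 1 are {g5 stuck-at-1, g5 inverted output}.
Test 2 (A=1, B=0, C=0): fault-free g1=0, g2=1, g3=1, g4=0, g5=1 → 1; observed 1. Eliminates g5 inverted output.
Only g5 stuck-at-1 is consistent with every test.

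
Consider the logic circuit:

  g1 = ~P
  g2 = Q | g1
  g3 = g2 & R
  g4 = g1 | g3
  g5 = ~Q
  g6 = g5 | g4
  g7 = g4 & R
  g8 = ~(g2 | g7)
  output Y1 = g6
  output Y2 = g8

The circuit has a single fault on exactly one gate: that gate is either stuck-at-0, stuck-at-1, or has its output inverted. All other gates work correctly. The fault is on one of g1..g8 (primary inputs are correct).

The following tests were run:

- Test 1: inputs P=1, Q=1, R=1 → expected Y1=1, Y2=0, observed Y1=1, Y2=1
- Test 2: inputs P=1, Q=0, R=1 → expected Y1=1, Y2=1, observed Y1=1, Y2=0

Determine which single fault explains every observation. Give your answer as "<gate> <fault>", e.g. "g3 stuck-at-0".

g8 inverted output

Fault-free values for test 1 (P=1, Q=1, R=1): g1=0, g2=1, g3=1, g4=1, g5=0, g6=1, g7=1, g8=0, giving Y1=1, Y2=0. Observed Y1=1, Y2=1.
Test 1: faults giving observed Y1=1, Y2=1 are {g8 stuck-at-1, g8 inverted output}.
Test 2 (P=1, Q=0, R=1): fault-free g1=0, g2=0, g3=0, g4=0, g5=1, g6=1, g7=0, g8=1 → Y1=1, Y2=1; observed Y1=1, Y2=0. Eliminates g8 stuck-at-1.
Only g8 inverted output is consistent with every test.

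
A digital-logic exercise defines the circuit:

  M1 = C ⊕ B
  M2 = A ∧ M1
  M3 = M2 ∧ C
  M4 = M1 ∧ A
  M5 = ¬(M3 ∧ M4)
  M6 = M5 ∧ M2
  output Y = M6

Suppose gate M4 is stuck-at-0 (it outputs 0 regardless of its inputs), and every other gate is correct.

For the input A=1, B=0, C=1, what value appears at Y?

Propagate with M4 forced: M1=1, M2=1, M3=1, M4=0 [stuck-at-0], M5=1, M6=1.
So Y = 1. (Without the fault it would be 0.)

1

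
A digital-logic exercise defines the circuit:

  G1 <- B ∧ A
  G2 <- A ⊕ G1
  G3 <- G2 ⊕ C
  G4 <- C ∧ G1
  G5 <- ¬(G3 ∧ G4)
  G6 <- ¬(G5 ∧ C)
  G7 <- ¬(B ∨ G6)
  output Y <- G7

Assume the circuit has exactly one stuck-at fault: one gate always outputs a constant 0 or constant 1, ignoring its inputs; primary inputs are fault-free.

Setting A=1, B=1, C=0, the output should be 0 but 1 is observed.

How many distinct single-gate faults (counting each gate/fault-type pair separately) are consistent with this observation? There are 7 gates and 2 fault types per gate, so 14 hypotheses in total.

1

Fault-free: G1=1, G2=0, G3=0, G4=0, G5=1, G6=1, G7=0 → 0. Observed 1.
  G1 stuck-at-0: output 0 ✗
  G1 stuck-at-1: output 0 ✗
  G2 stuck-at-0: output 0 ✗
  G2 stuck-at-1: output 0 ✗
  G3 stuck-at-0: output 0 ✗
  G3 stuck-at-1: output 0 ✗
  G4 stuck-at-0: output 0 ✗
  G4 stuck-at-1: output 0 ✗
  G5 stuck-at-0: output 0 ✗
  G5 stuck-at-1: output 0 ✗
  G6 stuck-at-0: output 0 ✗
  G6 stuck-at-1: output 0 ✗
  G7 stuck-at-0: output 0 ✗
  G7 stuck-at-1: output 1 ✓
Consistent faults: {G7 stuck-at-1} — 1 in all.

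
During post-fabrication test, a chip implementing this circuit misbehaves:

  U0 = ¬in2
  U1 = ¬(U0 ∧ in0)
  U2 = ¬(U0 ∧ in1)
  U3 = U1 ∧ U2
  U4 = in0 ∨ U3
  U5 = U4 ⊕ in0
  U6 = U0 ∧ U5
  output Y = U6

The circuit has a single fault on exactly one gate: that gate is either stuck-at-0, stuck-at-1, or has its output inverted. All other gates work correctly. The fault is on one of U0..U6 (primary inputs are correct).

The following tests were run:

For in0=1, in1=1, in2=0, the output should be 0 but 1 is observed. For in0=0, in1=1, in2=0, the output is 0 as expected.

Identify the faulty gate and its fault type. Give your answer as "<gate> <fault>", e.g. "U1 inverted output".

Fault-free values for test 1 (in0=1, in1=1, in2=0): U0=1, U1=0, U2=0, U3=0, U4=1, U5=0, U6=0, giving Y=0. Observed 1.
Test 1: faults giving observed 1 are {U4 stuck-at-0, U4 inverted output, U5 stuck-at-1, U5 inverted output, U6 stuck-at-1, U6 inverted output}.
Test 2 (in0=0, in1=1, in2=0): fault-free U0=1, U1=1, U2=0, U3=0, U4=0, U5=0, U6=0 → 0; observed 0. Eliminates U4 inverted output, U5 stuck-at-1, U5 inverted output, U6 stuck-at-1, U6 inverted output.
Only U4 stuck-at-0 is consistent with every test.

U4 stuck-at-0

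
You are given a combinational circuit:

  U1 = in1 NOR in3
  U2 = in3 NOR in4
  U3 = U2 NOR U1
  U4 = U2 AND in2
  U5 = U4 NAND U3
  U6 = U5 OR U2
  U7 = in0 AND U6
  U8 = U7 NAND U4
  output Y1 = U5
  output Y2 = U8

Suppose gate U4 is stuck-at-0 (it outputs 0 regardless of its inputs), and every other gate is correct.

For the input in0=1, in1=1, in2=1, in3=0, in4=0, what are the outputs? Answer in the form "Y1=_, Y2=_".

Y1=1, Y2=1

Propagate with U4 forced: U1=0, U2=1, U3=0, U4=0 [stuck-at-0], U5=1, U6=1, U7=1, U8=1.
So the outputs are Y1=1, Y2=1. (Without the fault they would be Y1=1, Y2=0.)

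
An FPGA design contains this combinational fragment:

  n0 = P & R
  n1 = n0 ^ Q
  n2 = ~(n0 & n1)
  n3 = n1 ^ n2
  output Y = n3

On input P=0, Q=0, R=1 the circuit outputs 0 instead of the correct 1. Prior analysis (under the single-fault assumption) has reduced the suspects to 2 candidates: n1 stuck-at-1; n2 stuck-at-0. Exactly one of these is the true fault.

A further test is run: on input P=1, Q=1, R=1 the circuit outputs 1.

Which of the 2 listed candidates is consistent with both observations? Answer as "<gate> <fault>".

n1 stuck-at-1

Evaluate each candidate on input P=1, Q=1, R=1:
  n1 stuck-at-1: n0=1, n1=1 [stuck-at-1], n2=0, n3=1 → 1 — matches
  n2 stuck-at-0: n0=1, n1=0, n2=0 [stuck-at-0], n3=0 → 0 — eliminated
Only n1 stuck-at-1 reproduces the observed 1.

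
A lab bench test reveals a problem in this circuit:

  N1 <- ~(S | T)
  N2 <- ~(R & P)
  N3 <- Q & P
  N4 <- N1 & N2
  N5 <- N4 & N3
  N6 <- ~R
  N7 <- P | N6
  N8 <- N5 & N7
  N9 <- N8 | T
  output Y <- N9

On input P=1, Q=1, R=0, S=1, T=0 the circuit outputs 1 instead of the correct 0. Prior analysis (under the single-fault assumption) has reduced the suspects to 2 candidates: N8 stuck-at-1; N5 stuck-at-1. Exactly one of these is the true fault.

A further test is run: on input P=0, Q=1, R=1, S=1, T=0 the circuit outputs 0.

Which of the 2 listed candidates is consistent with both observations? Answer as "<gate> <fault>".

Evaluate each candidate on input P=0, Q=1, R=1, S=1, T=0:
  N8 stuck-at-1: N1=0, N2=1, N3=0, N4=0, N5=0, N6=0, N7=0, N8=1 [stuck-at-1], N9=1 → 1 — eliminated
  N5 stuck-at-1: N1=0, N2=1, N3=0, N4=0, N5=1 [stuck-at-1], N6=0, N7=0, N8=0, N9=0 → 0 — matches
Only N5 stuck-at-1 reproduces the observed 0.

N5 stuck-at-1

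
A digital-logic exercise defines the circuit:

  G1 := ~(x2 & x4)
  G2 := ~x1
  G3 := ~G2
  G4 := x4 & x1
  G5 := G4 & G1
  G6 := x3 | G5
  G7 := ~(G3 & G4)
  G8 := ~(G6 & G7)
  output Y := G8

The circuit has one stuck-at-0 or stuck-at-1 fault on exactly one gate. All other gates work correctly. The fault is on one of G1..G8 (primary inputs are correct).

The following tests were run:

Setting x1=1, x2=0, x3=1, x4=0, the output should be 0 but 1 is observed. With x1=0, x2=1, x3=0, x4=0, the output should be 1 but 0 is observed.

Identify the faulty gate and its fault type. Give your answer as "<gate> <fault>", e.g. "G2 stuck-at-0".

G4 stuck-at-1

Fault-free values for test 1 (x1=1, x2=0, x3=1, x4=0): G1=1, G2=0, G3=1, G4=0, G5=0, G6=1, G7=1, G8=0, giving Y=0. Observed 1.
Test 1: faults giving observed 1 are {G4 stuck-at-1, G6 stuck-at-0, G7 stuck-at-0, G8 stuck-at-1}.
Test 2 (x1=0, x2=1, x3=0, x4=0): fault-free G1=1, G2=1, G3=0, G4=0, G5=0, G6=0, G7=1, G8=1 → 1; observed 0. Eliminates G6 stuck-at-0, G7 stuck-at-0, G8 stuck-at-1.
Only G4 stuck-at-1 is consistent with every test.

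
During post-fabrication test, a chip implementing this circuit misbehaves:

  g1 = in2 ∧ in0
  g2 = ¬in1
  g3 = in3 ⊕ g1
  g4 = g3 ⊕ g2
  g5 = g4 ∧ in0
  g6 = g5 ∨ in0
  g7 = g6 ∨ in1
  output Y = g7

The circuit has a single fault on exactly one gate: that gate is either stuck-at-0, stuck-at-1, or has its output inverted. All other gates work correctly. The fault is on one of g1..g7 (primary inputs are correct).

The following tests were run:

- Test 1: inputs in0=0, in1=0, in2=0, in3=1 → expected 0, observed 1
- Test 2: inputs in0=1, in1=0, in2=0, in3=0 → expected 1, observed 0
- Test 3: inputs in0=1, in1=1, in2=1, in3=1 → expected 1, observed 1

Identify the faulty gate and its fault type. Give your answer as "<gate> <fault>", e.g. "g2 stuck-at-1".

Fault-free values for test 1 (in0=0, in1=0, in2=0, in3=1): g1=0, g2=1, g3=1, g4=0, g5=0, g6=0, g7=0, giving Y=0. Observed 1.
Test 1: faults giving observed 1 are {g5 stuck-at-1, g5 inverted output, g6 stuck-at-1, g6 inverted output, g7 stuck-at-1, g7 inverted output}.
Test 2 (in0=1, in1=0, in2=0, in3=0): fault-free g1=0, g2=1, g3=0, g4=1, g5=1, g6=1, g7=1 → 1; observed 0. Eliminates g5 stuck-at-1, g5 inverted output, g6 stuck-at-1, g7 stuck-at-1.
Test 3 (in0=1, in1=1, in2=1, in3=1): fault-free g1=1, g2=0, g3=0, g4=0, g5=0, g6=1, g7=1 → 1; observed 1. Eliminates g7 inverted output.
Only g6 inverted output is consistent with every test.

g6 inverted output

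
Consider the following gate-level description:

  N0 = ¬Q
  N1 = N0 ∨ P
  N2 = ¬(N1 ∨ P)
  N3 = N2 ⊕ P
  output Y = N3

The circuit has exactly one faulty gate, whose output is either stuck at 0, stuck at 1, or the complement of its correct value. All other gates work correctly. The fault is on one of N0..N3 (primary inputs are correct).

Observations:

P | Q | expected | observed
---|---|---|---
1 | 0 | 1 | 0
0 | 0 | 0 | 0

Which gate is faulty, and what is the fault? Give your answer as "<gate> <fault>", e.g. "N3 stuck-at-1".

N3 stuck-at-0

Fault-free values for test 1 (P=1, Q=0): N0=1, N1=1, N2=0, N3=1, giving Y=1. Observed 0.
Test 1: faults giving observed 0 are {N2 stuck-at-1, N2 inverted output, N3 stuck-at-0, N3 inverted output}.
Test 2 (P=0, Q=0): fault-free N0=1, N1=1, N2=0, N3=0 → 0; observed 0. Eliminates N2 stuck-at-1, N2 inverted output, N3 inverted output.
Only N3 stuck-at-0 is consistent with every test.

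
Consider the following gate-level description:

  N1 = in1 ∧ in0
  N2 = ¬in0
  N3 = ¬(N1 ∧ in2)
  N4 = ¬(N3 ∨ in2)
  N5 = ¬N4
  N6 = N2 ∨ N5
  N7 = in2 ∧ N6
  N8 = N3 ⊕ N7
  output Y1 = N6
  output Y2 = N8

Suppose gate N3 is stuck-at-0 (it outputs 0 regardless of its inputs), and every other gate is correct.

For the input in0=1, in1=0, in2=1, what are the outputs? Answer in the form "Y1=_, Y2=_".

Propagate with N3 forced: N1=0, N2=0, N3=0 [stuck-at-0], N4=0, N5=1, N6=1, N7=1, N8=1.
So the outputs are Y1=1, Y2=1. (Without the fault they would be Y1=1, Y2=0.)

Y1=1, Y2=1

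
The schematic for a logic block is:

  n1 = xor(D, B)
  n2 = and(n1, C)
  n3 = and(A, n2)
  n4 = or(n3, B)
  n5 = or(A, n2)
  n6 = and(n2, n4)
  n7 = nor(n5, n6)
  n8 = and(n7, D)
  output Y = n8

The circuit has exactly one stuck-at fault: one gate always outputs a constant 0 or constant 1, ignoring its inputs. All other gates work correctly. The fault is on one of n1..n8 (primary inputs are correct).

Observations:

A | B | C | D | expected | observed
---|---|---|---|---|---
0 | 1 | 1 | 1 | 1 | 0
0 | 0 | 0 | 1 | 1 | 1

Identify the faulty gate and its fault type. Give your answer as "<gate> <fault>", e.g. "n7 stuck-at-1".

Fault-free values for test 1 (A=0, B=1, C=1, D=1): n1=0, n2=0, n3=0, n4=1, n5=0, n6=0, n7=1, n8=1, giving Y=1. Observed 0.
Test 1: faults giving observed 0 are {n1 stuck-at-1, n2 stuck-at-1, n5 stuck-at-1, n6 stuck-at-1, n7 stuck-at-0, n8 stuck-at-0}.
Test 2 (A=0, B=0, C=0, D=1): fault-free n1=1, n2=0, n3=0, n4=0, n5=0, n6=0, n7=1, n8=1 → 1; observed 1. Eliminates n2 stuck-at-1, n5 stuck-at-1, n6 stuck-at-1, n7 stuck-at-0, n8 stuck-at-0.
Only n1 stuck-at-1 is consistent with every test.

n1 stuck-at-1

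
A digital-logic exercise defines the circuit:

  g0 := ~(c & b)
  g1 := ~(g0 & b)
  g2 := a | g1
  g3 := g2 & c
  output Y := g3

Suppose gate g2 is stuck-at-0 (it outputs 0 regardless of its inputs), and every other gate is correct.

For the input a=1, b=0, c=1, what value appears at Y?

Propagate with g2 forced: g0=1, g1=1, g2=0 [stuck-at-0], g3=0.
So Y = 0. (Without the fault it would be 1.)

0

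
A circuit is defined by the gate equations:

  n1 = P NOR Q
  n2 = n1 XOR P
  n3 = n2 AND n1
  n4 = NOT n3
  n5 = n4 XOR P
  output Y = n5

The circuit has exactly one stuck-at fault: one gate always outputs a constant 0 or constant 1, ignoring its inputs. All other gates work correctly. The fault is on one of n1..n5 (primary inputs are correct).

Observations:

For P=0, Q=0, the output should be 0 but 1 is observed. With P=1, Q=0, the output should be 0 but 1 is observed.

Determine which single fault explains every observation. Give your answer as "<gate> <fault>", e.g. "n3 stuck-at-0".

n5 stuck-at-1

Fault-free values for test 1 (P=0, Q=0): n1=1, n2=1, n3=1, n4=0, n5=0, giving Y=0. Observed 1.
Test 1: faults giving observed 1 are {n1 stuck-at-0, n2 stuck-at-0, n3 stuck-at-0, n4 stuck-at-1, n5 stuck-at-1}.
Test 2 (P=1, Q=0): fault-free n1=0, n2=1, n3=0, n4=1, n5=0 → 0; observed 1. Eliminates n1 stuck-at-0, n2 stuck-at-0, n3 stuck-at-0, n4 stuck-at-1.
Only n5 stuck-at-1 is consistent with every test.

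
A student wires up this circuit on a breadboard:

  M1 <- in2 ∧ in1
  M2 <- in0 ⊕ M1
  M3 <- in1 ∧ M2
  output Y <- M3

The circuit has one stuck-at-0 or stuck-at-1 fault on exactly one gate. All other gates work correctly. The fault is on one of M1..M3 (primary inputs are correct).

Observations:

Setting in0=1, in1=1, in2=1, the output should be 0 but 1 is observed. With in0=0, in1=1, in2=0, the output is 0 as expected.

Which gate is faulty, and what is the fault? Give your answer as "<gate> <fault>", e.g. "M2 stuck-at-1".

Fault-free values for test 1 (in0=1, in1=1, in2=1): M1=1, M2=0, M3=0, giving Y=0. Observed 1.
Test 1: faults giving observed 1 are {M1 stuck-at-0, M2 stuck-at-1, M3 stuck-at-1}.
Test 2 (in0=0, in1=1, in2=0): fault-free M1=0, M2=0, M3=0 → 0; observed 0. Eliminates M2 stuck-at-1, M3 stuck-at-1.
Only M1 stuck-at-0 is consistent with every test.

M1 stuck-at-0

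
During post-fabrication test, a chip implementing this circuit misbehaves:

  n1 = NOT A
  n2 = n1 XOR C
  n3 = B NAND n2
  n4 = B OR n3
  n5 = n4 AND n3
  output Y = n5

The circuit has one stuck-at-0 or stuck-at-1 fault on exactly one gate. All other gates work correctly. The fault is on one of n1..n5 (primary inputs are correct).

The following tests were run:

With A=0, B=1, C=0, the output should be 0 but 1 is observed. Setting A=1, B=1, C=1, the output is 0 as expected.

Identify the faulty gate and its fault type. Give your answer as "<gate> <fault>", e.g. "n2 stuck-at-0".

n1 stuck-at-0

Fault-free values for test 1 (A=0, B=1, C=0): n1=1, n2=1, n3=0, n4=1, n5=0, giving Y=0. Observed 1.
Test 1: faults giving observed 1 are {n1 stuck-at-0, n2 stuck-at-0, n3 stuck-at-1, n5 stuck-at-1}.
Test 2 (A=1, B=1, C=1): fault-free n1=0, n2=1, n3=0, n4=1, n5=0 → 0; observed 0. Eliminates n2 stuck-at-0, n3 stuck-at-1, n5 stuck-at-1.
Only n1 stuck-at-0 is consistent with every test.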